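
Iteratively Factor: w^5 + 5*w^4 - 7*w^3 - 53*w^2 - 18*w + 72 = (w + 2)*(w^4 + 3*w^3 - 13*w^2 - 27*w + 36) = (w - 1)*(w + 2)*(w^3 + 4*w^2 - 9*w - 36) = (w - 1)*(w + 2)*(w + 3)*(w^2 + w - 12) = (w - 1)*(w + 2)*(w + 3)*(w + 4)*(w - 3)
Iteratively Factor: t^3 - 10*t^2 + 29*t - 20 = (t - 5)*(t^2 - 5*t + 4) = (t - 5)*(t - 1)*(t - 4)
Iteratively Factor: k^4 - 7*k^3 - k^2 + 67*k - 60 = (k + 3)*(k^3 - 10*k^2 + 29*k - 20) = (k - 1)*(k + 3)*(k^2 - 9*k + 20) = (k - 4)*(k - 1)*(k + 3)*(k - 5)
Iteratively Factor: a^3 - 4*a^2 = (a)*(a^2 - 4*a) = a^2*(a - 4)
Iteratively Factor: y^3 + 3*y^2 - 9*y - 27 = (y - 3)*(y^2 + 6*y + 9) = (y - 3)*(y + 3)*(y + 3)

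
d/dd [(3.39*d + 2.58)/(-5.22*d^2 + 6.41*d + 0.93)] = (17.6958*d^2 + 26.9352*d - 13.3851)/(27.2484*d^4 - 66.9204*d^3 + 31.3789*d^2 + 11.9226*d + 0.8649)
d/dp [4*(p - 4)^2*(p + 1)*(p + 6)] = 16*p^3 - 12*p^2 - 272*p + 256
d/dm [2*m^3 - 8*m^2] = 2*m*(3*m - 8)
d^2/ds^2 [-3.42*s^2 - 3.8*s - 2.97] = -6.84000000000000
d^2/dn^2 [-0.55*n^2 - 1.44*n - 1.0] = -1.10000000000000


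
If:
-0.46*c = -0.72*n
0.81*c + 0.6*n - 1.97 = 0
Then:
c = 1.65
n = 1.05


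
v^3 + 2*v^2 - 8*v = v*(v - 2)*(v + 4)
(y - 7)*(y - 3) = y^2 - 10*y + 21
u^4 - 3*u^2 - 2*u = u*(u - 2)*(u + 1)^2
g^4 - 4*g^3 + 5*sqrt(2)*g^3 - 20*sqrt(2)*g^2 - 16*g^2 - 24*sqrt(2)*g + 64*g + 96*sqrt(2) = (g - 4)*(g - 2*sqrt(2))*(g + sqrt(2))*(g + 6*sqrt(2))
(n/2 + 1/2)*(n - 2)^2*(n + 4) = n^4/2 + n^3/2 - 6*n^2 + 2*n + 8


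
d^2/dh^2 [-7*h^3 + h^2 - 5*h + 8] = 2 - 42*h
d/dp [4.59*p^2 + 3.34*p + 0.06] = 9.18*p + 3.34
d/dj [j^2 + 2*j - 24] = 2*j + 2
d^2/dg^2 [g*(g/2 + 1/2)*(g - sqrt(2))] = 3*g - sqrt(2) + 1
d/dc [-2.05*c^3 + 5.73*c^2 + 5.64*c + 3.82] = -6.15*c^2 + 11.46*c + 5.64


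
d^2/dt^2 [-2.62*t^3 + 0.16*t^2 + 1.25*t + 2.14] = 0.32 - 15.72*t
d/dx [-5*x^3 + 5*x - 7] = 5 - 15*x^2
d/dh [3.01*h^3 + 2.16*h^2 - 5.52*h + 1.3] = 9.03*h^2 + 4.32*h - 5.52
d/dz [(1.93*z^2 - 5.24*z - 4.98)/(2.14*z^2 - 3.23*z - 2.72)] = (4.9797*z^2 + 10.8152*z - 1.8326)/(4.5796*z^4 - 13.8244*z^3 - 1.2087*z^2 + 17.5712*z + 7.3984)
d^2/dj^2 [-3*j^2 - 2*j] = -6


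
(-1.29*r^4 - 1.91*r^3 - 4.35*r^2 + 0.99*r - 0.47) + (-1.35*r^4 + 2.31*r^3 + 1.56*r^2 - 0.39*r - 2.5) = -2.64*r^4 + 0.4*r^3 - 2.79*r^2 + 0.6*r - 2.97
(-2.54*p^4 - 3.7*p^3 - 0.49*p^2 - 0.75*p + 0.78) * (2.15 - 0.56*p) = 1.4224*p^5 - 3.389*p^4 - 7.6806*p^3 - 0.6335*p^2 - 2.0493*p + 1.677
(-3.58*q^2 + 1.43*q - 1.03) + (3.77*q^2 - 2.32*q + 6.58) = 0.19*q^2 - 0.89*q + 5.55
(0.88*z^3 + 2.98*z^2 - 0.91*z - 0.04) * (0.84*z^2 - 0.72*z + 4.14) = 0.7392*z^5 + 1.8696*z^4 + 0.7332*z^3 + 12.9588*z^2 - 3.7386*z - 0.1656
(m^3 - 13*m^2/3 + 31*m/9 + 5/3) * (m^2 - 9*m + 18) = m^5 - 40*m^4/3 + 544*m^3/9 - 322*m^2/3 + 47*m + 30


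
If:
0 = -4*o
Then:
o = 0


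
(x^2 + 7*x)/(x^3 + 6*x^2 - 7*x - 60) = x*(x + 7)/(x^3 + 6*x^2 - 7*x - 60)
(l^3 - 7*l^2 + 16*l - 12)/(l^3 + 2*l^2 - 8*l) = (l^2 - 5*l + 6)/(l*(l + 4))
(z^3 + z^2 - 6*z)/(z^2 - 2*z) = z + 3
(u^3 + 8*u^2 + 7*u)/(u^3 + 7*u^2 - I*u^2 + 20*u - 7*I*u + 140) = u*(u + 1)/(u^2 - I*u + 20)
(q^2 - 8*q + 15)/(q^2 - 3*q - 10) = (q - 3)/(q + 2)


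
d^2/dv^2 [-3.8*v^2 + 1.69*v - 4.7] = -7.60000000000000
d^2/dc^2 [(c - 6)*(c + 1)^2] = 6*c - 8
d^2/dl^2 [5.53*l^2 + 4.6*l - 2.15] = 11.0600000000000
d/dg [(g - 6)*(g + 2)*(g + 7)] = 3*g^2 + 6*g - 40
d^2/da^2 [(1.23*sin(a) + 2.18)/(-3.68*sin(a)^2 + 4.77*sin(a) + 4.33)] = (-16.657152*sin(a)^5 - 139.680656*sin(a)^4 + 30.5189760000001*sin(a)^3 + 13.989845*sin(a)^2 - 90.0404250000001*sin(a) + 117.867542)/(-3.68*sin(a)^2 + 4.77*sin(a) + 4.33)^3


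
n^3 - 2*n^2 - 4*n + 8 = (n - 2)^2*(n + 2)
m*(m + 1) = m^2 + m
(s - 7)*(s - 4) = s^2 - 11*s + 28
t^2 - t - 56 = (t - 8)*(t + 7)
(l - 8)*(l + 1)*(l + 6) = l^3 - l^2 - 50*l - 48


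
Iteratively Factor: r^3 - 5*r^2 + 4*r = (r - 1)*(r^2 - 4*r) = (r - 4)*(r - 1)*(r)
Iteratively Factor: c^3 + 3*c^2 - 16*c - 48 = (c + 3)*(c^2 - 16) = (c - 4)*(c + 3)*(c + 4)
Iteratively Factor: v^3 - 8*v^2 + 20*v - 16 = (v - 2)*(v^2 - 6*v + 8) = (v - 4)*(v - 2)*(v - 2)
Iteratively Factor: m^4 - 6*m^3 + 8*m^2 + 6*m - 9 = (m + 1)*(m^3 - 7*m^2 + 15*m - 9) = (m - 3)*(m + 1)*(m^2 - 4*m + 3) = (m - 3)*(m - 1)*(m + 1)*(m - 3)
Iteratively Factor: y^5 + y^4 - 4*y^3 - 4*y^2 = (y + 1)*(y^4 - 4*y^2) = y*(y + 1)*(y^3 - 4*y) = y*(y + 1)*(y + 2)*(y^2 - 2*y) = y*(y - 2)*(y + 1)*(y + 2)*(y)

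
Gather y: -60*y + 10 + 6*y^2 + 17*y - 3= 6*y^2 - 43*y + 7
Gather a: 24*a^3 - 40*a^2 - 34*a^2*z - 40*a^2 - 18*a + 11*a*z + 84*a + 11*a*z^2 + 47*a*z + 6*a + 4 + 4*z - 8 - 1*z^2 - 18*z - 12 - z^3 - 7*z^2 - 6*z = 24*a^3 + a^2*(-34*z - 80) + a*(11*z^2 + 58*z + 72) - z^3 - 8*z^2 - 20*z - 16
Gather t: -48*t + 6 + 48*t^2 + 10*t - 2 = 48*t^2 - 38*t + 4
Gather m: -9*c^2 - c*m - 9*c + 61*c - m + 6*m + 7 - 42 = -9*c^2 + 52*c + m*(5 - c) - 35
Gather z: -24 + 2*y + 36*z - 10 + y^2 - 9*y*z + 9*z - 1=y^2 + 2*y + z*(45 - 9*y) - 35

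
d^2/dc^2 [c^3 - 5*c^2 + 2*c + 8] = 6*c - 10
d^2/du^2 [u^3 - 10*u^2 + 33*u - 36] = 6*u - 20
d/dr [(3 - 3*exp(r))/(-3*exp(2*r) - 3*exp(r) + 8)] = (-9*exp(2*r) + 18*exp(r) - 15)*exp(r)/(9*exp(4*r) + 18*exp(3*r) - 39*exp(2*r) - 48*exp(r) + 64)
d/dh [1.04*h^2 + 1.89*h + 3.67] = 2.08*h + 1.89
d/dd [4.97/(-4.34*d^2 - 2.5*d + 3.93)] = (43.1396*d + 12.425)/(4.34*d^2 + 2.5*d - 3.93)^2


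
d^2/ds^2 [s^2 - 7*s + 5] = 2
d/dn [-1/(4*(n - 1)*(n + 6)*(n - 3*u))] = ((n - 1)*(n + 6) + (n - 1)*(n - 3*u) + (n + 6)*(n - 3*u))/(4*(n - 1)^2*(n + 6)^2*(n - 3*u)^2)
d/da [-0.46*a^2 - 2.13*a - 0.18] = -0.92*a - 2.13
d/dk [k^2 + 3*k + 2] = 2*k + 3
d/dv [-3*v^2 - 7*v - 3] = -6*v - 7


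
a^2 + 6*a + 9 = (a + 3)^2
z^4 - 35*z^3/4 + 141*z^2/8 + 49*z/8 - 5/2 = (z - 5)*(z - 4)*(z - 1/4)*(z + 1/2)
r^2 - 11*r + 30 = (r - 6)*(r - 5)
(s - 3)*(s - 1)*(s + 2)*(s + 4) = s^4 + 2*s^3 - 13*s^2 - 14*s + 24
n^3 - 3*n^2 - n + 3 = (n - 3)*(n - 1)*(n + 1)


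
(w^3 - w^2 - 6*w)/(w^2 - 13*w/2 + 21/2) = 2*w*(w + 2)/(2*w - 7)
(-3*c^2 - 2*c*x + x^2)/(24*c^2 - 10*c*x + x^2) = (-3*c^2 - 2*c*x + x^2)/(24*c^2 - 10*c*x + x^2)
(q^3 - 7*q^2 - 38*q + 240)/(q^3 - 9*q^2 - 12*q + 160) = (q + 6)/(q + 4)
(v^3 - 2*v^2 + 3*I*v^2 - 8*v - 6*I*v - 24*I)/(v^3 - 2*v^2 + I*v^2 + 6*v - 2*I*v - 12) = (v^2 - 2*v - 8)/(v^2 - 2*v*(1 + I) + 4*I)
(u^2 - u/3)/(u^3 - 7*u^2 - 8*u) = (1/3 - u)/(-u^2 + 7*u + 8)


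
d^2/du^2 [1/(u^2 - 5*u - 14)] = 2*(u^2 - 5*u - (2*u - 5)^2 - 14)/(-u^2 + 5*u + 14)^3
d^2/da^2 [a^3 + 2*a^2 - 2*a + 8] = 6*a + 4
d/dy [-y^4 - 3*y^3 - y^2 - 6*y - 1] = -4*y^3 - 9*y^2 - 2*y - 6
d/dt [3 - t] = -1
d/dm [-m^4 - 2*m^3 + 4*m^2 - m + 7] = -4*m^3 - 6*m^2 + 8*m - 1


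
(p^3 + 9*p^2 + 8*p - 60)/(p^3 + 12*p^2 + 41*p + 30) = (p - 2)/(p + 1)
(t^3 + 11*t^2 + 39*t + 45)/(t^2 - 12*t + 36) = (t^3 + 11*t^2 + 39*t + 45)/(t^2 - 12*t + 36)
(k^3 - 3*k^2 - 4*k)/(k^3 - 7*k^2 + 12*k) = (k + 1)/(k - 3)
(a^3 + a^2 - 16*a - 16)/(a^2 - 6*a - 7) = (a^2 - 16)/(a - 7)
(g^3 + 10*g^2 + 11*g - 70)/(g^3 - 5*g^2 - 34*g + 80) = (g + 7)/(g - 8)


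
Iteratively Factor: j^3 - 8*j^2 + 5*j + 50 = (j - 5)*(j^2 - 3*j - 10) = (j - 5)^2*(j + 2)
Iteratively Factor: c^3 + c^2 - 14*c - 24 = (c + 2)*(c^2 - c - 12) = (c + 2)*(c + 3)*(c - 4)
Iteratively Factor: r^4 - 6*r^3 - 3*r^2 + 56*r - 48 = (r - 1)*(r^3 - 5*r^2 - 8*r + 48) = (r - 1)*(r + 3)*(r^2 - 8*r + 16) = (r - 4)*(r - 1)*(r + 3)*(r - 4)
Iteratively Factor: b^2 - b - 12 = (b + 3)*(b - 4)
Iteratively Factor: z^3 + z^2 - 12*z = (z)*(z^2 + z - 12) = z*(z + 4)*(z - 3)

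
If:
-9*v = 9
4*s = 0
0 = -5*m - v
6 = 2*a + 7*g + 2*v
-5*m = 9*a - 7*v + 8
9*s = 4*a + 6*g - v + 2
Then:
No Solution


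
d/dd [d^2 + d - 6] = 2*d + 1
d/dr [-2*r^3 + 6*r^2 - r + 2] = -6*r^2 + 12*r - 1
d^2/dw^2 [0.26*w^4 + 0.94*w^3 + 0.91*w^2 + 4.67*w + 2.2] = 3.12*w^2 + 5.64*w + 1.82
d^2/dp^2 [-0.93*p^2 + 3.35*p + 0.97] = -1.86000000000000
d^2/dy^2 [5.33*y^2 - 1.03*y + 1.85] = 10.6600000000000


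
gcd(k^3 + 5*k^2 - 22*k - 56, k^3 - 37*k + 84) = k^2 + 3*k - 28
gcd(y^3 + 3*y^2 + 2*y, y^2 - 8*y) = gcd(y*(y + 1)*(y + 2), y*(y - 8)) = y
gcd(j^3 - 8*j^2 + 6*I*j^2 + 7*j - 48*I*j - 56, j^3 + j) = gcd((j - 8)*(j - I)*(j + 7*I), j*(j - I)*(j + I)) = j - I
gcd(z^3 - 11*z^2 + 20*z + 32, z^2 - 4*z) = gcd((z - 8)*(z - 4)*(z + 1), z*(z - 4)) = z - 4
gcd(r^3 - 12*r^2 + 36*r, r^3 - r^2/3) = r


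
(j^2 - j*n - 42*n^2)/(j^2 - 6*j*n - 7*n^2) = (j + 6*n)/(j + n)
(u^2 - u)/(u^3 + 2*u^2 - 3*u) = 1/(u + 3)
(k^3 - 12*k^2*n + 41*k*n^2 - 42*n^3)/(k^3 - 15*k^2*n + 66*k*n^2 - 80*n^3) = (k^2 - 10*k*n + 21*n^2)/(k^2 - 13*k*n + 40*n^2)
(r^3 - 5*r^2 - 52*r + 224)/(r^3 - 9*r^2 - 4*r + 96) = (r + 7)/(r + 3)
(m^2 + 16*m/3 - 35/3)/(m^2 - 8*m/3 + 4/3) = (3*m^2 + 16*m - 35)/(3*m^2 - 8*m + 4)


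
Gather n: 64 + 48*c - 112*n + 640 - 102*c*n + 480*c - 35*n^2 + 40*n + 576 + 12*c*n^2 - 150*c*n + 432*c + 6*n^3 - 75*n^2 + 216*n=960*c + 6*n^3 + n^2*(12*c - 110) + n*(144 - 252*c) + 1280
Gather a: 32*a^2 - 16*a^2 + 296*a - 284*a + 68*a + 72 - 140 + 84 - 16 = 16*a^2 + 80*a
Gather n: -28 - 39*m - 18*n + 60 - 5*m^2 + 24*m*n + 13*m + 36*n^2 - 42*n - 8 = -5*m^2 - 26*m + 36*n^2 + n*(24*m - 60) + 24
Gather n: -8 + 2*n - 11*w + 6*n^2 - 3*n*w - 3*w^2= 6*n^2 + n*(2 - 3*w) - 3*w^2 - 11*w - 8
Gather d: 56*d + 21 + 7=56*d + 28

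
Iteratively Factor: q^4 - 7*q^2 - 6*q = (q)*(q^3 - 7*q - 6) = q*(q - 3)*(q^2 + 3*q + 2) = q*(q - 3)*(q + 1)*(q + 2)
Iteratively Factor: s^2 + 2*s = (s)*(s + 2)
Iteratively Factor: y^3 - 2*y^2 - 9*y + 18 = (y - 3)*(y^2 + y - 6) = (y - 3)*(y + 3)*(y - 2)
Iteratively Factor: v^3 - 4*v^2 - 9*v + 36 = (v - 3)*(v^2 - v - 12) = (v - 3)*(v + 3)*(v - 4)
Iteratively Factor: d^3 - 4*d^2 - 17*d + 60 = (d - 3)*(d^2 - d - 20) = (d - 5)*(d - 3)*(d + 4)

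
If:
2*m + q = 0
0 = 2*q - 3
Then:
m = -3/4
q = 3/2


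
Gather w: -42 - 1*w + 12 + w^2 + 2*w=w^2 + w - 30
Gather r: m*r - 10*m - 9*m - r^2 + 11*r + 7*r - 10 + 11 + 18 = -19*m - r^2 + r*(m + 18) + 19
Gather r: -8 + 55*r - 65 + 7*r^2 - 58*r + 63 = 7*r^2 - 3*r - 10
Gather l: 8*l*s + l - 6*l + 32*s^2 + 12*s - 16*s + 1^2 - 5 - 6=l*(8*s - 5) + 32*s^2 - 4*s - 10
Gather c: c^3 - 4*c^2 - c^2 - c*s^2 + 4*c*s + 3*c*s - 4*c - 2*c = c^3 - 5*c^2 + c*(-s^2 + 7*s - 6)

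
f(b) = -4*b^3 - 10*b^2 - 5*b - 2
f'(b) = -12*b^2 - 20*b - 5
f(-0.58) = -1.68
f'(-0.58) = 2.56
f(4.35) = -542.23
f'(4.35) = -319.07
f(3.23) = -257.27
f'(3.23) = -194.79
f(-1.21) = -3.50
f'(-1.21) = 1.63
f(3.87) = -402.96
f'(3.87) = -262.12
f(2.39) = -125.68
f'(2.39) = -121.35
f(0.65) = -10.57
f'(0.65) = -23.07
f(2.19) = -102.92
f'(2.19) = -106.35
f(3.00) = -215.00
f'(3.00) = -173.00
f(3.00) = -215.00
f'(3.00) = -173.00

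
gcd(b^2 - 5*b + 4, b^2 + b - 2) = b - 1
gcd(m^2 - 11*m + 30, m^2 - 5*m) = m - 5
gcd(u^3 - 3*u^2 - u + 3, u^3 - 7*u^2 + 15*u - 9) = u^2 - 4*u + 3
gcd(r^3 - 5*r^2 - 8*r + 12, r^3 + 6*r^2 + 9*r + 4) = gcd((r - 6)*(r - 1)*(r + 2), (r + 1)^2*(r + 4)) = 1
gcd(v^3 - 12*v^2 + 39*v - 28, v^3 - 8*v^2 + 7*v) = v^2 - 8*v + 7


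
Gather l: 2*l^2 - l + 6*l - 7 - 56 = 2*l^2 + 5*l - 63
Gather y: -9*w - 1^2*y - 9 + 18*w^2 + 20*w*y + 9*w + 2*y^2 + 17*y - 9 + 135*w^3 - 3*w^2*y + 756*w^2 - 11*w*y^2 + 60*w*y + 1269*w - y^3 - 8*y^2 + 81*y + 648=135*w^3 + 774*w^2 + 1269*w - y^3 + y^2*(-11*w - 6) + y*(-3*w^2 + 80*w + 97) + 630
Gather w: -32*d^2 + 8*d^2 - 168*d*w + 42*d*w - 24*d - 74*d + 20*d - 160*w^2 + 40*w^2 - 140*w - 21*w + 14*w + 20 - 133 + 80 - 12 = -24*d^2 - 78*d - 120*w^2 + w*(-126*d - 147) - 45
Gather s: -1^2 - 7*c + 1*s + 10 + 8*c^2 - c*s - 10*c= 8*c^2 - 17*c + s*(1 - c) + 9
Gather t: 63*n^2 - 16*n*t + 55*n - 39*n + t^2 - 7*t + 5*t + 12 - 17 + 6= 63*n^2 + 16*n + t^2 + t*(-16*n - 2) + 1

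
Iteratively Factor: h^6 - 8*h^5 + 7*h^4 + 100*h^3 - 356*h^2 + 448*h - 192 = (h - 2)*(h^5 - 6*h^4 - 5*h^3 + 90*h^2 - 176*h + 96) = (h - 4)*(h - 2)*(h^4 - 2*h^3 - 13*h^2 + 38*h - 24) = (h - 4)*(h - 2)^2*(h^3 - 13*h + 12) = (h - 4)*(h - 3)*(h - 2)^2*(h^2 + 3*h - 4) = (h - 4)*(h - 3)*(h - 2)^2*(h - 1)*(h + 4)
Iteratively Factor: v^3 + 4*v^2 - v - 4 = (v + 1)*(v^2 + 3*v - 4) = (v + 1)*(v + 4)*(v - 1)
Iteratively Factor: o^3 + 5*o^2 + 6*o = (o + 2)*(o^2 + 3*o) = o*(o + 2)*(o + 3)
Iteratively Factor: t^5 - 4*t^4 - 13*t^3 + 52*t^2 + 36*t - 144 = (t + 2)*(t^4 - 6*t^3 - t^2 + 54*t - 72) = (t - 2)*(t + 2)*(t^3 - 4*t^2 - 9*t + 36) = (t - 4)*(t - 2)*(t + 2)*(t^2 - 9) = (t - 4)*(t - 2)*(t + 2)*(t + 3)*(t - 3)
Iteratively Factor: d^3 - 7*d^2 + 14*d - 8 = (d - 1)*(d^2 - 6*d + 8) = (d - 4)*(d - 1)*(d - 2)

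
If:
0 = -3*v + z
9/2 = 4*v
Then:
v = 9/8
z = 27/8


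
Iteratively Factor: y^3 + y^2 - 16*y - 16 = (y - 4)*(y^2 + 5*y + 4) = (y - 4)*(y + 1)*(y + 4)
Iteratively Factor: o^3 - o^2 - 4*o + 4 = (o - 1)*(o^2 - 4) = (o - 1)*(o + 2)*(o - 2)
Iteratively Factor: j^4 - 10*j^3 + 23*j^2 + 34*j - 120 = (j - 3)*(j^3 - 7*j^2 + 2*j + 40) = (j - 4)*(j - 3)*(j^2 - 3*j - 10) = (j - 4)*(j - 3)*(j + 2)*(j - 5)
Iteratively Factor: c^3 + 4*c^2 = (c)*(c^2 + 4*c) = c^2*(c + 4)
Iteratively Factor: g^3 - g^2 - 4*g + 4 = (g + 2)*(g^2 - 3*g + 2) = (g - 1)*(g + 2)*(g - 2)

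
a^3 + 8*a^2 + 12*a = a*(a + 2)*(a + 6)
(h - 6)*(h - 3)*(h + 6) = h^3 - 3*h^2 - 36*h + 108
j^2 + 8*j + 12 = (j + 2)*(j + 6)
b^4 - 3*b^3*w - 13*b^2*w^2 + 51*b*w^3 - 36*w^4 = (b - 3*w)^2*(b - w)*(b + 4*w)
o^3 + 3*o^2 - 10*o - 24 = (o - 3)*(o + 2)*(o + 4)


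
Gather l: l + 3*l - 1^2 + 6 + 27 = 4*l + 32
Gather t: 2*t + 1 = 2*t + 1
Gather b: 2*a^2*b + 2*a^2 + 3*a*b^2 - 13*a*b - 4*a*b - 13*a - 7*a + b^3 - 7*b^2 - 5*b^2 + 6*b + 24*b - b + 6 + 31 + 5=2*a^2 - 20*a + b^3 + b^2*(3*a - 12) + b*(2*a^2 - 17*a + 29) + 42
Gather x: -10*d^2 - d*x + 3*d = -10*d^2 - d*x + 3*d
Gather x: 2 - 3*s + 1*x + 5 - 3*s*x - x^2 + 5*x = -3*s - x^2 + x*(6 - 3*s) + 7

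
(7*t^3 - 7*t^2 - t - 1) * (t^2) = 7*t^5 - 7*t^4 - t^3 - t^2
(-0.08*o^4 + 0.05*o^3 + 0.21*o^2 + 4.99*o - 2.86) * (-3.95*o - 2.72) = 0.316*o^5 + 0.0201*o^4 - 0.9655*o^3 - 20.2817*o^2 - 2.2758*o + 7.7792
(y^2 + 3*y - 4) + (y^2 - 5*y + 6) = 2*y^2 - 2*y + 2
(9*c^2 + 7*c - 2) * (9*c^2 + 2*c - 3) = 81*c^4 + 81*c^3 - 31*c^2 - 25*c + 6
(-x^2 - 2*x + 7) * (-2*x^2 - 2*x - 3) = 2*x^4 + 6*x^3 - 7*x^2 - 8*x - 21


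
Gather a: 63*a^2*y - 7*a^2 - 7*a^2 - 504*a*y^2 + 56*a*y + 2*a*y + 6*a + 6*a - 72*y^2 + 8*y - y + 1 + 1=a^2*(63*y - 14) + a*(-504*y^2 + 58*y + 12) - 72*y^2 + 7*y + 2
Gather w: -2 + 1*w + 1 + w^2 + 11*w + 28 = w^2 + 12*w + 27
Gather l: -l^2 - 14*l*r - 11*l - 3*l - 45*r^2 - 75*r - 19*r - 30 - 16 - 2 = -l^2 + l*(-14*r - 14) - 45*r^2 - 94*r - 48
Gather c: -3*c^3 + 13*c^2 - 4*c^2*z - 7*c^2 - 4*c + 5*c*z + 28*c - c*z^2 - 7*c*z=-3*c^3 + c^2*(6 - 4*z) + c*(-z^2 - 2*z + 24)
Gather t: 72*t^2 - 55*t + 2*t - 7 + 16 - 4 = 72*t^2 - 53*t + 5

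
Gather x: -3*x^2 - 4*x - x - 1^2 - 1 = -3*x^2 - 5*x - 2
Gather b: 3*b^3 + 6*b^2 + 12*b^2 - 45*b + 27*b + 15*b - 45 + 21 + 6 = 3*b^3 + 18*b^2 - 3*b - 18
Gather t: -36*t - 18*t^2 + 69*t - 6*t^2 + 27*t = -24*t^2 + 60*t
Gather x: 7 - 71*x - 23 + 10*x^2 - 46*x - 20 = 10*x^2 - 117*x - 36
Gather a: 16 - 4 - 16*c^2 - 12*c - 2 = -16*c^2 - 12*c + 10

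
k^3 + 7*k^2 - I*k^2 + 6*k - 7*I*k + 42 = (k + 7)*(k - 3*I)*(k + 2*I)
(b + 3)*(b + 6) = b^2 + 9*b + 18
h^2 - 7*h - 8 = (h - 8)*(h + 1)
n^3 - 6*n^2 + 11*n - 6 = (n - 3)*(n - 2)*(n - 1)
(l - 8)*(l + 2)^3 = l^4 - 2*l^3 - 36*l^2 - 88*l - 64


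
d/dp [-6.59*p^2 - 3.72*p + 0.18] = -13.18*p - 3.72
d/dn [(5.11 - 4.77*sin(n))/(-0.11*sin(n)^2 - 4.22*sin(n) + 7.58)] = (-0.5247*sin(n)^2 + 1.1242*sin(n) - 14.5924)*cos(n)/(0.0121*sin(n)^4 + 0.9284*sin(n)^3 + 16.1408*sin(n)^2 - 63.9752*sin(n) + 57.4564)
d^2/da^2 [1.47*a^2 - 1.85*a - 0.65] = 2.94000000000000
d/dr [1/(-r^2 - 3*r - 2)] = (2*r + 3)/(r^2 + 3*r + 2)^2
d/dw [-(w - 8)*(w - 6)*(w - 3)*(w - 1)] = -4*w^3 + 54*w^2 - 214*w + 234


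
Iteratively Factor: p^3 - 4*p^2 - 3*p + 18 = (p - 3)*(p^2 - p - 6) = (p - 3)*(p + 2)*(p - 3)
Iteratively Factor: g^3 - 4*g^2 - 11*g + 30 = (g - 2)*(g^2 - 2*g - 15) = (g - 2)*(g + 3)*(g - 5)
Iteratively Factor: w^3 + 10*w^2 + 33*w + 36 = (w + 3)*(w^2 + 7*w + 12) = (w + 3)*(w + 4)*(w + 3)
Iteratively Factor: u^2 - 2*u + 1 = (u - 1)*(u - 1)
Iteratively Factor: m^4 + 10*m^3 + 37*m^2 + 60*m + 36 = (m + 2)*(m^3 + 8*m^2 + 21*m + 18) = (m + 2)^2*(m^2 + 6*m + 9) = (m + 2)^2*(m + 3)*(m + 3)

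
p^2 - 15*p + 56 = (p - 8)*(p - 7)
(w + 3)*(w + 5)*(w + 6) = w^3 + 14*w^2 + 63*w + 90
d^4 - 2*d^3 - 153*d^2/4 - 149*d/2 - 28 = (d - 8)*(d + 1/2)*(d + 2)*(d + 7/2)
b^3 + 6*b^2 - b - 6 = (b - 1)*(b + 1)*(b + 6)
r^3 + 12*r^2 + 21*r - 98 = (r - 2)*(r + 7)^2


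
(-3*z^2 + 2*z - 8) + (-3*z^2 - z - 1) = -6*z^2 + z - 9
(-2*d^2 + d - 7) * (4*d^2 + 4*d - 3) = -8*d^4 - 4*d^3 - 18*d^2 - 31*d + 21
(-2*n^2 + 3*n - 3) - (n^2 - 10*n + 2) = -3*n^2 + 13*n - 5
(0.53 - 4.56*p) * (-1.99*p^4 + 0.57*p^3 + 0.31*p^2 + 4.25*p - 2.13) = 9.0744*p^5 - 3.6539*p^4 - 1.1115*p^3 - 19.2157*p^2 + 11.9653*p - 1.1289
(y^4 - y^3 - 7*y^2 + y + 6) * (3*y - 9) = 3*y^5 - 12*y^4 - 12*y^3 + 66*y^2 + 9*y - 54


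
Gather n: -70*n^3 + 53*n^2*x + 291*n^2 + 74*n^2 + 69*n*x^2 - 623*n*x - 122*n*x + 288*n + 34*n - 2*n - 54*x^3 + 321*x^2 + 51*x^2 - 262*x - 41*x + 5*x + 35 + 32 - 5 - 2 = -70*n^3 + n^2*(53*x + 365) + n*(69*x^2 - 745*x + 320) - 54*x^3 + 372*x^2 - 298*x + 60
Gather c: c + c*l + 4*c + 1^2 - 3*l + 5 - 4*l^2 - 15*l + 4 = c*(l + 5) - 4*l^2 - 18*l + 10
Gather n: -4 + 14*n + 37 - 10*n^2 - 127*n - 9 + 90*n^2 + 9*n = 80*n^2 - 104*n + 24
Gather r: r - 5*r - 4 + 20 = 16 - 4*r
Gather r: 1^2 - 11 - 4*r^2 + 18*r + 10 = -4*r^2 + 18*r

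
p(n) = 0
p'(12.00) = 0.00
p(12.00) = 0.00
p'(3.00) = 0.00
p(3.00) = 0.00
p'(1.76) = 0.00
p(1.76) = 0.00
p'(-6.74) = 0.00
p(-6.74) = 0.00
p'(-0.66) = 0.00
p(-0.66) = 0.00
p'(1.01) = 0.00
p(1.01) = 0.00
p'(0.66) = 0.00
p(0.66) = 0.00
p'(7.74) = 0.00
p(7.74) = 0.00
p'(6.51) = 0.00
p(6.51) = 0.00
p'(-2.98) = 0.00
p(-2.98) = 0.00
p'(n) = 0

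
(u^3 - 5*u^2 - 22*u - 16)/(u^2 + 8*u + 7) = (u^2 - 6*u - 16)/(u + 7)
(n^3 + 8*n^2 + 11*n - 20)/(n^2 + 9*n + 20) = n - 1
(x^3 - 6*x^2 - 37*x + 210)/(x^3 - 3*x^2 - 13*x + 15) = (x^2 - x - 42)/(x^2 + 2*x - 3)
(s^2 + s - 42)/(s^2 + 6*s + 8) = (s^2 + s - 42)/(s^2 + 6*s + 8)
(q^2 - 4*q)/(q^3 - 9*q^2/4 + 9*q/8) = 8*(q - 4)/(8*q^2 - 18*q + 9)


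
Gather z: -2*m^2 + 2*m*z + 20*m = -2*m^2 + 2*m*z + 20*m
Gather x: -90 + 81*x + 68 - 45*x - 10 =36*x - 32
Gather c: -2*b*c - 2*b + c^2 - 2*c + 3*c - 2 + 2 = -2*b + c^2 + c*(1 - 2*b)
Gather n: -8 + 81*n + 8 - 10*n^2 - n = -10*n^2 + 80*n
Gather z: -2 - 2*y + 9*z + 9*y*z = -2*y + z*(9*y + 9) - 2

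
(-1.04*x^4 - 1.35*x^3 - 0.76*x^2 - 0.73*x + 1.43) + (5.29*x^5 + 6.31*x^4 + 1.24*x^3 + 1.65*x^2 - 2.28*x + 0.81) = 5.29*x^5 + 5.27*x^4 - 0.11*x^3 + 0.89*x^2 - 3.01*x + 2.24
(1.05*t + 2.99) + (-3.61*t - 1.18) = 1.81 - 2.56*t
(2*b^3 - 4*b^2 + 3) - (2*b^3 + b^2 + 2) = 1 - 5*b^2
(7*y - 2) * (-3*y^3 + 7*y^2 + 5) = -21*y^4 + 55*y^3 - 14*y^2 + 35*y - 10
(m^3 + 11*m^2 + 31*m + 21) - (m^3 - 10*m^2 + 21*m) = 21*m^2 + 10*m + 21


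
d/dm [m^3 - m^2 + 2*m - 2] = 3*m^2 - 2*m + 2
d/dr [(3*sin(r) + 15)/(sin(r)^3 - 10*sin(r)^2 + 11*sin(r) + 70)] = 3*(-2*sin(r)^3 - 5*sin(r)^2 + 100*sin(r) + 15)*cos(r)/(sin(r)^3 - 10*sin(r)^2 + 11*sin(r) + 70)^2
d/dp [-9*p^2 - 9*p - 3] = -18*p - 9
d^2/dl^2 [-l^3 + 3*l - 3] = -6*l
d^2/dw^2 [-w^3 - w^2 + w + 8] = -6*w - 2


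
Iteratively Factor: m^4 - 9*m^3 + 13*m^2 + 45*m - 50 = (m + 2)*(m^3 - 11*m^2 + 35*m - 25) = (m - 5)*(m + 2)*(m^2 - 6*m + 5) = (m - 5)^2*(m + 2)*(m - 1)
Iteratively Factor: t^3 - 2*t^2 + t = (t - 1)*(t^2 - t) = (t - 1)^2*(t)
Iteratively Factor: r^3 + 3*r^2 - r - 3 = (r + 3)*(r^2 - 1) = (r + 1)*(r + 3)*(r - 1)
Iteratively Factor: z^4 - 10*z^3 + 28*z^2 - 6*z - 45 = (z - 3)*(z^3 - 7*z^2 + 7*z + 15) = (z - 3)^2*(z^2 - 4*z - 5) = (z - 3)^2*(z + 1)*(z - 5)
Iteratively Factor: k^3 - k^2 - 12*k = (k)*(k^2 - k - 12) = k*(k + 3)*(k - 4)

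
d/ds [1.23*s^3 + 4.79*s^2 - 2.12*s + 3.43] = 3.69*s^2 + 9.58*s - 2.12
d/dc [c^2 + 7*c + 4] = 2*c + 7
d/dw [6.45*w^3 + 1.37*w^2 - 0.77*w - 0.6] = 19.35*w^2 + 2.74*w - 0.77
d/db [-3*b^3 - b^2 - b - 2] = -9*b^2 - 2*b - 1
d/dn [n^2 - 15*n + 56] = 2*n - 15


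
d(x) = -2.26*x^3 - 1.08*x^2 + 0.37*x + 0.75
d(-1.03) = 1.69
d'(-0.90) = -3.18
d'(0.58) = -3.16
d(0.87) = -1.23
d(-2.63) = 33.42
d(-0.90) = 1.19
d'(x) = -6.78*x^2 - 2.16*x + 0.37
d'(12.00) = -1001.87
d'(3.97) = -115.06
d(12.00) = -4055.61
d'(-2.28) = -29.95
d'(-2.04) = -23.44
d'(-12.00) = -950.03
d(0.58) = 0.16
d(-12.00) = 3746.07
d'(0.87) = -6.64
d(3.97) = -156.21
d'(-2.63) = -40.85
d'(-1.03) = -4.60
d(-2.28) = 21.08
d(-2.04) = 14.69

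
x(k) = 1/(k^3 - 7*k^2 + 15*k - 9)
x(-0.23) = -0.08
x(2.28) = 1.51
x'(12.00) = 0.00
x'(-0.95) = -0.03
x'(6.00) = -0.02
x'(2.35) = 4.10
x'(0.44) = -0.70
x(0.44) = -0.27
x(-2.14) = -0.01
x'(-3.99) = -0.00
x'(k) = (-3*k^2 + 14*k - 15)/(k^3 - 7*k^2 + 15*k - 9)^2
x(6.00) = 0.02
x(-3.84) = -0.00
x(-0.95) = -0.03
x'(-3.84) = -0.00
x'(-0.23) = -0.11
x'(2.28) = 3.01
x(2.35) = 1.75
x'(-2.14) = -0.01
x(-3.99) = -0.00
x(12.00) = 0.00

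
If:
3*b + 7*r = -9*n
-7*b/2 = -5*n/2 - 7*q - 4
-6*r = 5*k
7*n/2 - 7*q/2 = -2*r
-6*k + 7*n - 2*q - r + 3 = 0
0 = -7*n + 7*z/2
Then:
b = 9349/8465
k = 2016/1693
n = 3417/8465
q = -1383/8465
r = -1680/1693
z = 6834/8465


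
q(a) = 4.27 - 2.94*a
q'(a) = -2.94000000000000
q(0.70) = 2.21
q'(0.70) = -2.94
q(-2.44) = 11.44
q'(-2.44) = -2.94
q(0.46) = 2.92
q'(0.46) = -2.94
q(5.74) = -12.61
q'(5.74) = -2.94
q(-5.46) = 20.32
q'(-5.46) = -2.94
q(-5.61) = 20.76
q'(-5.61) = -2.94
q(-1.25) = 7.94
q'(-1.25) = -2.94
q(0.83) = 1.83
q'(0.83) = -2.94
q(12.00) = -31.01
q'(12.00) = -2.94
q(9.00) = -22.19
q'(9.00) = -2.94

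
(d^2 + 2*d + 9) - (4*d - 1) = d^2 - 2*d + 10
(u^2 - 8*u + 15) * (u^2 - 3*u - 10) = u^4 - 11*u^3 + 29*u^2 + 35*u - 150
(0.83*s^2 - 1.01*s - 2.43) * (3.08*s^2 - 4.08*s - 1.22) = 2.5564*s^4 - 6.4972*s^3 - 4.3762*s^2 + 11.1466*s + 2.9646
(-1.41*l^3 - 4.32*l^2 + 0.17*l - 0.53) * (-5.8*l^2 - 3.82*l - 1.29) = 8.178*l^5 + 30.4422*l^4 + 17.3353*l^3 + 7.9974*l^2 + 1.8053*l + 0.6837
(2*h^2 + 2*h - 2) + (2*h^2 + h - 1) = 4*h^2 + 3*h - 3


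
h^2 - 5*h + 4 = (h - 4)*(h - 1)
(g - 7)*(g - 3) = g^2 - 10*g + 21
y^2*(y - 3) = y^3 - 3*y^2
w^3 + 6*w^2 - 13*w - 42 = (w - 3)*(w + 2)*(w + 7)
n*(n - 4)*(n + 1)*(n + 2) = n^4 - n^3 - 10*n^2 - 8*n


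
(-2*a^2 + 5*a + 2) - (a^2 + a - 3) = -3*a^2 + 4*a + 5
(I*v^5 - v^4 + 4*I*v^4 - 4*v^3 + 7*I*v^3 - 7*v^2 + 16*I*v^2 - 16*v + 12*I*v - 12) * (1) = I*v^5 - v^4 + 4*I*v^4 - 4*v^3 + 7*I*v^3 - 7*v^2 + 16*I*v^2 - 16*v + 12*I*v - 12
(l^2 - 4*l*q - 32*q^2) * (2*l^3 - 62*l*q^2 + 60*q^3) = 2*l^5 - 8*l^4*q - 126*l^3*q^2 + 308*l^2*q^3 + 1744*l*q^4 - 1920*q^5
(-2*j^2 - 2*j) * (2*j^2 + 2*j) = -4*j^4 - 8*j^3 - 4*j^2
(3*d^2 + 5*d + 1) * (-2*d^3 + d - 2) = -6*d^5 - 10*d^4 + d^3 - d^2 - 9*d - 2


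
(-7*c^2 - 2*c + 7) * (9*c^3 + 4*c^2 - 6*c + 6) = -63*c^5 - 46*c^4 + 97*c^3 - 2*c^2 - 54*c + 42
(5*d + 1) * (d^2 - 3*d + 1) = 5*d^3 - 14*d^2 + 2*d + 1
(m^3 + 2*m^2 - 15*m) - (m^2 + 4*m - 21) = m^3 + m^2 - 19*m + 21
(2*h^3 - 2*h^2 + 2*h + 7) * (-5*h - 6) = -10*h^4 - 2*h^3 + 2*h^2 - 47*h - 42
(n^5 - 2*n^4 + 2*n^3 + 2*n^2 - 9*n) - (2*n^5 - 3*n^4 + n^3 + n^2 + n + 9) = -n^5 + n^4 + n^3 + n^2 - 10*n - 9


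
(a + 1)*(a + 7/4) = a^2 + 11*a/4 + 7/4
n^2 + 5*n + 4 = (n + 1)*(n + 4)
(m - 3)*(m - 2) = m^2 - 5*m + 6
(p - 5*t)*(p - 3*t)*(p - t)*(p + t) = p^4 - 8*p^3*t + 14*p^2*t^2 + 8*p*t^3 - 15*t^4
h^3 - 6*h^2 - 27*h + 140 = (h - 7)*(h - 4)*(h + 5)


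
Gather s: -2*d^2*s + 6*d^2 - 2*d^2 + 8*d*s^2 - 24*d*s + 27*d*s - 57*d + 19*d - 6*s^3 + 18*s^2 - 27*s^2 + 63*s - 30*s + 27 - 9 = 4*d^2 - 38*d - 6*s^3 + s^2*(8*d - 9) + s*(-2*d^2 + 3*d + 33) + 18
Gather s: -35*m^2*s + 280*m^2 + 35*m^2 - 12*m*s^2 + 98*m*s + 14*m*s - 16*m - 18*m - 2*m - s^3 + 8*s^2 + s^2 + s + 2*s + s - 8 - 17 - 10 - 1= 315*m^2 - 36*m - s^3 + s^2*(9 - 12*m) + s*(-35*m^2 + 112*m + 4) - 36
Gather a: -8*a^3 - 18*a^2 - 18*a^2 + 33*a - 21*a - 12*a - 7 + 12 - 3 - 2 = -8*a^3 - 36*a^2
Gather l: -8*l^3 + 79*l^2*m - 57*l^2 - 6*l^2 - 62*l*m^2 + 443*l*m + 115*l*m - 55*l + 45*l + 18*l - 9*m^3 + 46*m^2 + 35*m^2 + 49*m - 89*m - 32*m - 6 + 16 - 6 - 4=-8*l^3 + l^2*(79*m - 63) + l*(-62*m^2 + 558*m + 8) - 9*m^3 + 81*m^2 - 72*m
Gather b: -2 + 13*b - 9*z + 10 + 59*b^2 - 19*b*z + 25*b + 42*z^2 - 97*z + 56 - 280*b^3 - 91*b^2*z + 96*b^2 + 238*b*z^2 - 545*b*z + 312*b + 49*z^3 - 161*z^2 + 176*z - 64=-280*b^3 + b^2*(155 - 91*z) + b*(238*z^2 - 564*z + 350) + 49*z^3 - 119*z^2 + 70*z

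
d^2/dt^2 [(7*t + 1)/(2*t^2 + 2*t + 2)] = ((2*t + 1)^2*(7*t + 1) - (21*t + 8)*(t^2 + t + 1))/(t^2 + t + 1)^3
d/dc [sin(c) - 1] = cos(c)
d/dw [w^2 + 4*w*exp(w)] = 4*w*exp(w) + 2*w + 4*exp(w)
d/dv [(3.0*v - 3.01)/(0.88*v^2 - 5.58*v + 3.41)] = (-2.64*v^2 + 5.2976*v - 6.5658)/(0.7744*v^4 - 9.8208*v^3 + 37.138*v^2 - 38.0556*v + 11.6281)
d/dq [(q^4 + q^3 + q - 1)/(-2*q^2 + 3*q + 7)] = (-4*q^5 + 7*q^4 + 34*q^3 + 23*q^2 - 4*q + 10)/(4*q^4 - 12*q^3 - 19*q^2 + 42*q + 49)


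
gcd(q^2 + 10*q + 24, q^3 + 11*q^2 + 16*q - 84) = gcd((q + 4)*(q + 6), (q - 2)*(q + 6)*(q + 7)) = q + 6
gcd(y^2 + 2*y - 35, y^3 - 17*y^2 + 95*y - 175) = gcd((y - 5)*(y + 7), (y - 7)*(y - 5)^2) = y - 5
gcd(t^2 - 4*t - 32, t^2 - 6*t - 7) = 1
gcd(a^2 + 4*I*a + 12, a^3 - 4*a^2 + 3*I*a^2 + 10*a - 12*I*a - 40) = a - 2*I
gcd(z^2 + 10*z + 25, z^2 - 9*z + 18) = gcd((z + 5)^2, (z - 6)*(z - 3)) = 1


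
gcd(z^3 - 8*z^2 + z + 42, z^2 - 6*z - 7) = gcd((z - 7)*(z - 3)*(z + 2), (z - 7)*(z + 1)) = z - 7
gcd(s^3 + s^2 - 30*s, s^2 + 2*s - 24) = s + 6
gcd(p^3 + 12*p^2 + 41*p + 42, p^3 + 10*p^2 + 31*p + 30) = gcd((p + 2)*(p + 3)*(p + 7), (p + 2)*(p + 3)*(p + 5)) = p^2 + 5*p + 6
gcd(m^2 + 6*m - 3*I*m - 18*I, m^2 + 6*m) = m + 6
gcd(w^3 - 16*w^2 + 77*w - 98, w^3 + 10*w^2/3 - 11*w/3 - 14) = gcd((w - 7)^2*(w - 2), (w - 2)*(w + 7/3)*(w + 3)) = w - 2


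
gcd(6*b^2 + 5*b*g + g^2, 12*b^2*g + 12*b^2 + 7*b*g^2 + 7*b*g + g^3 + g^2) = 3*b + g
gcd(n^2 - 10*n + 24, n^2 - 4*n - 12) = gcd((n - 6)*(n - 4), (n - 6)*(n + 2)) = n - 6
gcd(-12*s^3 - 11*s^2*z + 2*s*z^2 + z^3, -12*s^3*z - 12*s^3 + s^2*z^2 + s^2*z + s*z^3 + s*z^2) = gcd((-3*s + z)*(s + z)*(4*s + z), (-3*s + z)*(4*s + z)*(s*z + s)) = -12*s^2 + s*z + z^2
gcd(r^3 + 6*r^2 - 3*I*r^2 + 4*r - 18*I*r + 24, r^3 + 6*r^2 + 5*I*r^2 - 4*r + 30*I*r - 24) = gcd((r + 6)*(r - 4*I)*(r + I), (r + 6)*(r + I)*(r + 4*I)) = r^2 + r*(6 + I) + 6*I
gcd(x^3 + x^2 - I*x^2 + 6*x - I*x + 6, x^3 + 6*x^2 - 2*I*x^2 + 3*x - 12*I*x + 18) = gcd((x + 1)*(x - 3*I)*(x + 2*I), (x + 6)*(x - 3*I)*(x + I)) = x - 3*I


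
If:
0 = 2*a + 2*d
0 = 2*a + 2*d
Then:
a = -d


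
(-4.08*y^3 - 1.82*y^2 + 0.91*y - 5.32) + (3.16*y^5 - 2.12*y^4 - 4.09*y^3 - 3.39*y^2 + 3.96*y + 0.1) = 3.16*y^5 - 2.12*y^4 - 8.17*y^3 - 5.21*y^2 + 4.87*y - 5.22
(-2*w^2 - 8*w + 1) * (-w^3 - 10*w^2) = 2*w^5 + 28*w^4 + 79*w^3 - 10*w^2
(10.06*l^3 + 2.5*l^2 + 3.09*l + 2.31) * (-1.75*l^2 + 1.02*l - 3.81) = -17.605*l^5 + 5.8862*l^4 - 41.1861*l^3 - 10.4157*l^2 - 9.4167*l - 8.8011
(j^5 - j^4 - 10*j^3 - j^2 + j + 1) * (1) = j^5 - j^4 - 10*j^3 - j^2 + j + 1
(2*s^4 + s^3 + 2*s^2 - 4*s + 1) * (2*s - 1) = 4*s^5 + 3*s^3 - 10*s^2 + 6*s - 1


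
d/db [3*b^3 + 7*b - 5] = 9*b^2 + 7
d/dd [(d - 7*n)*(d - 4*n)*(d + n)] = 3*d^2 - 20*d*n + 17*n^2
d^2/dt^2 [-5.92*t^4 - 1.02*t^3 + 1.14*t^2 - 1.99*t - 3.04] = -71.04*t^2 - 6.12*t + 2.28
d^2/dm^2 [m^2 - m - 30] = 2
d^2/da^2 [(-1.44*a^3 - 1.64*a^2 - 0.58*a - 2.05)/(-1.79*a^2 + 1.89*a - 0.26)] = (-1.4210854715202e-14*a^5 + 1.06581410364015e-14*a^4 + 23.76062*a^3 + 30.585198*a^2 - 42.647658*a + 13.529222)/(5.735339*a^6 - 18.167247*a^5 + 21.681375*a^4 - 12.028905*a^3 + 3.14925*a^2 - 0.383292*a + 0.017576)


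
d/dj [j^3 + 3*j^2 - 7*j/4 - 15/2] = 3*j^2 + 6*j - 7/4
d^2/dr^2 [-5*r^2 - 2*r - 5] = -10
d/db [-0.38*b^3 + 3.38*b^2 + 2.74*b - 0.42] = -1.14*b^2 + 6.76*b + 2.74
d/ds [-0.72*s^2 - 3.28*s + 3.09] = -1.44*s - 3.28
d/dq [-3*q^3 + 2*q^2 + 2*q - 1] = -9*q^2 + 4*q + 2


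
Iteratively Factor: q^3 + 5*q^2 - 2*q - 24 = (q + 4)*(q^2 + q - 6) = (q + 3)*(q + 4)*(q - 2)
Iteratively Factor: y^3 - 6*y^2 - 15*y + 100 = (y - 5)*(y^2 - y - 20) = (y - 5)^2*(y + 4)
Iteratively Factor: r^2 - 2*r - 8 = (r + 2)*(r - 4)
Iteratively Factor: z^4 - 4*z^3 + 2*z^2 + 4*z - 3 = (z + 1)*(z^3 - 5*z^2 + 7*z - 3) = (z - 3)*(z + 1)*(z^2 - 2*z + 1) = (z - 3)*(z - 1)*(z + 1)*(z - 1)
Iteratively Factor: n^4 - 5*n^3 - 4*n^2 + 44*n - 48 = (n + 3)*(n^3 - 8*n^2 + 20*n - 16) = (n - 2)*(n + 3)*(n^2 - 6*n + 8) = (n - 2)^2*(n + 3)*(n - 4)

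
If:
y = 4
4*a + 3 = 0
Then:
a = -3/4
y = 4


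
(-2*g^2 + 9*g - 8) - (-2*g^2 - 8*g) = 17*g - 8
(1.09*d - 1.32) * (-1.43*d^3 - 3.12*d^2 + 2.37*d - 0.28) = -1.5587*d^4 - 1.5132*d^3 + 6.7017*d^2 - 3.4336*d + 0.3696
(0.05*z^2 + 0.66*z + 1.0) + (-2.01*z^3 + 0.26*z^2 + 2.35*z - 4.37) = -2.01*z^3 + 0.31*z^2 + 3.01*z - 3.37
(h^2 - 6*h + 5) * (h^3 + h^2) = h^5 - 5*h^4 - h^3 + 5*h^2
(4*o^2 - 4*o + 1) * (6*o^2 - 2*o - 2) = 24*o^4 - 32*o^3 + 6*o^2 + 6*o - 2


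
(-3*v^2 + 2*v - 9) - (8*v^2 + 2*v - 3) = -11*v^2 - 6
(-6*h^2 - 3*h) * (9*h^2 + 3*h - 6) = -54*h^4 - 45*h^3 + 27*h^2 + 18*h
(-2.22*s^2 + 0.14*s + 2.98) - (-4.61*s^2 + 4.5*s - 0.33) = 2.39*s^2 - 4.36*s + 3.31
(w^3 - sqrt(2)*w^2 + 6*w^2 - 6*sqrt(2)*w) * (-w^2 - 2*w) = -w^5 - 8*w^4 + sqrt(2)*w^4 - 12*w^3 + 8*sqrt(2)*w^3 + 12*sqrt(2)*w^2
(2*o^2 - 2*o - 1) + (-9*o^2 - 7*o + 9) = -7*o^2 - 9*o + 8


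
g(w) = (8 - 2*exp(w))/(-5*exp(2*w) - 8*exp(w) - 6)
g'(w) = (8 - 2*exp(w))*(10*exp(2*w) + 8*exp(w))/(-5*exp(2*w) - 8*exp(w) - 6)^2 - 2*exp(w)/(-5*exp(2*w) - 8*exp(w) - 6) = (-10*exp(2*w) + 80*exp(w) + 76)*exp(w)/(25*exp(4*w) + 80*exp(3*w) + 124*exp(2*w) + 96*exp(w) + 36)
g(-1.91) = -1.06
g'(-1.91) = 0.24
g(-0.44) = -0.51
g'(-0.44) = 0.45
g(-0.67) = -0.61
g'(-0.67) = 0.45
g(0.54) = -0.13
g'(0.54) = 0.27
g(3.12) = 0.01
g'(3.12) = -0.01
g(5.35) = 0.00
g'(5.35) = -0.00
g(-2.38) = -1.15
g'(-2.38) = 0.17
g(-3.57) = -1.28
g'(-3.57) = 0.06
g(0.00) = -0.32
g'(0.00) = 0.40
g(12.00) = 0.00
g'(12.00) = 0.00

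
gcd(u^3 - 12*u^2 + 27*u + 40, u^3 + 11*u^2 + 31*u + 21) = u + 1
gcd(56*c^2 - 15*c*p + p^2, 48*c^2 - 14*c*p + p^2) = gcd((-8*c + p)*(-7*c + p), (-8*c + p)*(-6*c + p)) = -8*c + p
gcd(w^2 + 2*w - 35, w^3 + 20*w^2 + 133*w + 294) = w + 7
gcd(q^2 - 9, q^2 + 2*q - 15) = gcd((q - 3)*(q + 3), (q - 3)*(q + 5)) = q - 3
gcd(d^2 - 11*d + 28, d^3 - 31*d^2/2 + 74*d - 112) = d - 4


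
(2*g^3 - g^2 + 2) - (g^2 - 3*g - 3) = 2*g^3 - 2*g^2 + 3*g + 5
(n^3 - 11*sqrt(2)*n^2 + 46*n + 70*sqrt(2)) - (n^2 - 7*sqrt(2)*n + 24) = n^3 - 11*sqrt(2)*n^2 - n^2 + 7*sqrt(2)*n + 46*n - 24 + 70*sqrt(2)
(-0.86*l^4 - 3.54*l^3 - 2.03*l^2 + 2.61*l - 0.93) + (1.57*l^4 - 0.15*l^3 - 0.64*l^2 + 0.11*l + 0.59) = 0.71*l^4 - 3.69*l^3 - 2.67*l^2 + 2.72*l - 0.34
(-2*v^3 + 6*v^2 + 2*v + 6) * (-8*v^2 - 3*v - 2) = 16*v^5 - 42*v^4 - 30*v^3 - 66*v^2 - 22*v - 12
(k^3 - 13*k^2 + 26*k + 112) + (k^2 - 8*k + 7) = k^3 - 12*k^2 + 18*k + 119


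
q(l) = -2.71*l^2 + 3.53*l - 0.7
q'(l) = 3.53 - 5.42*l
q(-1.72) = -14.79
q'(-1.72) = 12.85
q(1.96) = -4.19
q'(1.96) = -7.09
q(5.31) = -58.37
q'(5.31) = -25.25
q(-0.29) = -1.95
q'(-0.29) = 5.10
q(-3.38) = -43.59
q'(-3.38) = 21.85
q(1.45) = -1.28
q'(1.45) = -4.33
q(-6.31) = -130.88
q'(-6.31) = 37.73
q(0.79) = 0.40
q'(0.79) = -0.75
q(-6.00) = -119.44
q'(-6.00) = 36.05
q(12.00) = -348.58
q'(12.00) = -61.51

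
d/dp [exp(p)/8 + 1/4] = exp(p)/8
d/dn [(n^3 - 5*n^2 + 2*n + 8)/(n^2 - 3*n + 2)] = (n^2 - 2*n + 7)/(n^2 - 2*n + 1)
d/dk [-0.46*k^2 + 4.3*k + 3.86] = 4.3 - 0.92*k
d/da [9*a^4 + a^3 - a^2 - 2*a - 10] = 36*a^3 + 3*a^2 - 2*a - 2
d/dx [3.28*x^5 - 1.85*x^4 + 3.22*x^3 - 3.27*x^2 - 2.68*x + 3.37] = 16.4*x^4 - 7.4*x^3 + 9.66*x^2 - 6.54*x - 2.68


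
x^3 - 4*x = x*(x - 2)*(x + 2)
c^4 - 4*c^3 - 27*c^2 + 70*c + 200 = (c - 5)^2*(c + 2)*(c + 4)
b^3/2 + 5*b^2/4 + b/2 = b*(b/2 + 1)*(b + 1/2)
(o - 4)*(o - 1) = o^2 - 5*o + 4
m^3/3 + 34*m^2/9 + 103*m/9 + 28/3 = (m/3 + 1)*(m + 4/3)*(m + 7)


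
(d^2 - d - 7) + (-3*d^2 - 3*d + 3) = -2*d^2 - 4*d - 4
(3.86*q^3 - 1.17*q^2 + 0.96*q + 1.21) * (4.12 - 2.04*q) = -7.8744*q^4 + 18.29*q^3 - 6.7788*q^2 + 1.4868*q + 4.9852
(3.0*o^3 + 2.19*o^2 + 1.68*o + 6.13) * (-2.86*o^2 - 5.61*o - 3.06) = -8.58*o^5 - 23.0934*o^4 - 26.2707*o^3 - 33.658*o^2 - 39.5301*o - 18.7578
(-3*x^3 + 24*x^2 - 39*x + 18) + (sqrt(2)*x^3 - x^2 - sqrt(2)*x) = -3*x^3 + sqrt(2)*x^3 + 23*x^2 - 39*x - sqrt(2)*x + 18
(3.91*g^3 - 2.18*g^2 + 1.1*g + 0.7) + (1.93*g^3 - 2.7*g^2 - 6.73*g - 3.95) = 5.84*g^3 - 4.88*g^2 - 5.63*g - 3.25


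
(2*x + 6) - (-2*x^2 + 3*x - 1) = 2*x^2 - x + 7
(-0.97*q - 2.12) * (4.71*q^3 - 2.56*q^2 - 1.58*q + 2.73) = -4.5687*q^4 - 7.502*q^3 + 6.9598*q^2 + 0.7015*q - 5.7876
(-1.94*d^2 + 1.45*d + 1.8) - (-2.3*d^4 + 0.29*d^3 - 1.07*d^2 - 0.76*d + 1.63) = 2.3*d^4 - 0.29*d^3 - 0.87*d^2 + 2.21*d + 0.17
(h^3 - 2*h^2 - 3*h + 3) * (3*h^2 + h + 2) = 3*h^5 - 5*h^4 - 9*h^3 + 2*h^2 - 3*h + 6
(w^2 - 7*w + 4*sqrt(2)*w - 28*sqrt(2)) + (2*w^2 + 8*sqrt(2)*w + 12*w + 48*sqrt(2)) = 3*w^2 + 5*w + 12*sqrt(2)*w + 20*sqrt(2)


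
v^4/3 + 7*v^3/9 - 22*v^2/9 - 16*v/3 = v*(v/3 + 1)*(v - 8/3)*(v + 2)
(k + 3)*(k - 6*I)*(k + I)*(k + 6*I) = k^4 + 3*k^3 + I*k^3 + 36*k^2 + 3*I*k^2 + 108*k + 36*I*k + 108*I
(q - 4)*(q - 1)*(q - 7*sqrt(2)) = q^3 - 7*sqrt(2)*q^2 - 5*q^2 + 4*q + 35*sqrt(2)*q - 28*sqrt(2)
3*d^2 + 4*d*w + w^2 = (d + w)*(3*d + w)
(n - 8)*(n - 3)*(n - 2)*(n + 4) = n^4 - 9*n^3 - 6*n^2 + 136*n - 192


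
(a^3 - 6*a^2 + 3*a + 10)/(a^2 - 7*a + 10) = a + 1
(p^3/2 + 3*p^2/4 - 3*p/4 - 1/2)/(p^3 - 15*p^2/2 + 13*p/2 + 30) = (2*p^3 + 3*p^2 - 3*p - 2)/(2*(2*p^3 - 15*p^2 + 13*p + 60))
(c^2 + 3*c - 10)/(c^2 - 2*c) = (c + 5)/c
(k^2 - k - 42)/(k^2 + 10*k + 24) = (k - 7)/(k + 4)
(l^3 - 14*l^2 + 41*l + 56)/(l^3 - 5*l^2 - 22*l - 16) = (l - 7)/(l + 2)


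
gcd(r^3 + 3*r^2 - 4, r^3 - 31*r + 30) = r - 1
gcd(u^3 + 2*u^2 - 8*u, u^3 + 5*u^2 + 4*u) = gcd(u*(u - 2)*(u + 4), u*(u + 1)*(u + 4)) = u^2 + 4*u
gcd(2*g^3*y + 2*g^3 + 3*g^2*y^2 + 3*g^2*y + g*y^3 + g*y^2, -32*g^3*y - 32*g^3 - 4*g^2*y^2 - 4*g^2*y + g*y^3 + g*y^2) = g*y + g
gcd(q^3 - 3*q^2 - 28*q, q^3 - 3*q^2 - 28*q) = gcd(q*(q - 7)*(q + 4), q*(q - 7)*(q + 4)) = q^3 - 3*q^2 - 28*q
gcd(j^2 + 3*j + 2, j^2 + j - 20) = 1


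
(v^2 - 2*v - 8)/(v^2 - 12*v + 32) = (v + 2)/(v - 8)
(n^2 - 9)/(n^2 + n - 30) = (n^2 - 9)/(n^2 + n - 30)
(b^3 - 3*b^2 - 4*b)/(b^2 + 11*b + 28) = b*(b^2 - 3*b - 4)/(b^2 + 11*b + 28)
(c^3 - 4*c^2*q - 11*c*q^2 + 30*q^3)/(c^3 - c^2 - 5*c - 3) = (-c^3 + 4*c^2*q + 11*c*q^2 - 30*q^3)/(-c^3 + c^2 + 5*c + 3)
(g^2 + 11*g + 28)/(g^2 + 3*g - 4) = (g + 7)/(g - 1)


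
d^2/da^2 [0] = 0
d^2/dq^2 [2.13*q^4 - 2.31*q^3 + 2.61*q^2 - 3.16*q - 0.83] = 25.56*q^2 - 13.86*q + 5.22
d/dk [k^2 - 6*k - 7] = 2*k - 6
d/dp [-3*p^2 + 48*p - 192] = 48 - 6*p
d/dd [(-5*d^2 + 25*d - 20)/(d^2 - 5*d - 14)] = 90*(2*d - 5)/(-d^2 + 5*d + 14)^2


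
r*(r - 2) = r^2 - 2*r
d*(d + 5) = d^2 + 5*d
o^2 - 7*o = o*(o - 7)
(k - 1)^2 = k^2 - 2*k + 1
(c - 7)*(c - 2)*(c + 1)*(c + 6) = c^4 - 2*c^3 - 43*c^2 + 44*c + 84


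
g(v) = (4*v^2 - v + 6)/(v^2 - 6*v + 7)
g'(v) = (6 - 2*v)*(4*v^2 - v + 6)/(v^2 - 6*v + 7)^2 + (8*v - 1)/(v^2 - 6*v + 7) = (-23*v^2 + 44*v + 29)/(v^4 - 12*v^3 + 50*v^2 - 84*v + 49)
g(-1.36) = 0.87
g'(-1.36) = -0.25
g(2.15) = -17.49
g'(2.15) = 10.59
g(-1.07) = 0.80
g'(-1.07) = -0.21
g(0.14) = 0.96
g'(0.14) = 0.91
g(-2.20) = 1.10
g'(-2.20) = -0.29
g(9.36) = 9.03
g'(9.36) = -1.06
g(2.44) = -16.23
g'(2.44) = -0.20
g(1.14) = 6.89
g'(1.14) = 23.13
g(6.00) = 20.57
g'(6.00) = -10.92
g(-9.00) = 2.39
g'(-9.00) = -0.11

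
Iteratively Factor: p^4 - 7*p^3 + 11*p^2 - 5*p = (p)*(p^3 - 7*p^2 + 11*p - 5) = p*(p - 1)*(p^2 - 6*p + 5) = p*(p - 5)*(p - 1)*(p - 1)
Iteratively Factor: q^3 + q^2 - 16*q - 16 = (q + 1)*(q^2 - 16) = (q + 1)*(q + 4)*(q - 4)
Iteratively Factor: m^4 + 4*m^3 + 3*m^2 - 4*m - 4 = (m - 1)*(m^3 + 5*m^2 + 8*m + 4) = (m - 1)*(m + 2)*(m^2 + 3*m + 2) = (m - 1)*(m + 2)^2*(m + 1)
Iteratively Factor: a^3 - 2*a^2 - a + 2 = (a + 1)*(a^2 - 3*a + 2) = (a - 2)*(a + 1)*(a - 1)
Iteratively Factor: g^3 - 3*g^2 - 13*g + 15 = (g - 1)*(g^2 - 2*g - 15) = (g - 1)*(g + 3)*(g - 5)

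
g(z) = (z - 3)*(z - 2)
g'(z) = 2*z - 5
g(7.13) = 21.19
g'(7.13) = 9.26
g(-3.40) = 34.56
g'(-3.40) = -11.80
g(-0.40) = 8.16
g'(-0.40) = -5.80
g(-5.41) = 62.32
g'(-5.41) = -15.82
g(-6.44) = 79.67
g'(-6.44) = -17.88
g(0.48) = 3.83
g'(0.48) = -4.04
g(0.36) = 4.33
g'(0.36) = -4.28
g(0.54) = 3.59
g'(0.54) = -3.92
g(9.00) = 42.00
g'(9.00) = 13.00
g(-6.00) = 72.00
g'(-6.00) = -17.00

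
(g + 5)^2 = g^2 + 10*g + 25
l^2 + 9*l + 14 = (l + 2)*(l + 7)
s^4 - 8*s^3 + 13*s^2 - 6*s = s*(s - 6)*(s - 1)^2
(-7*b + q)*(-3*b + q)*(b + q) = 21*b^3 + 11*b^2*q - 9*b*q^2 + q^3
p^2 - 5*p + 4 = (p - 4)*(p - 1)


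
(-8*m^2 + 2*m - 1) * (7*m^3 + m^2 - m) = -56*m^5 + 6*m^4 + 3*m^3 - 3*m^2 + m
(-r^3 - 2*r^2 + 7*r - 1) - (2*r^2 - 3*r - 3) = -r^3 - 4*r^2 + 10*r + 2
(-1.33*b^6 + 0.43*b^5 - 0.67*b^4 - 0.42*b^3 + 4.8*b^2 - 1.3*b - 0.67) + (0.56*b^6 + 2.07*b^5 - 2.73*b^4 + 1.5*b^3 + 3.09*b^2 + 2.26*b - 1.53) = -0.77*b^6 + 2.5*b^5 - 3.4*b^4 + 1.08*b^3 + 7.89*b^2 + 0.96*b - 2.2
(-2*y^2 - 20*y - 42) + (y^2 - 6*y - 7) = -y^2 - 26*y - 49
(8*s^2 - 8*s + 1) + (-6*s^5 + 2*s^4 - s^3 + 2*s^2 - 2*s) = -6*s^5 + 2*s^4 - s^3 + 10*s^2 - 10*s + 1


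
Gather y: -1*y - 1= -y - 1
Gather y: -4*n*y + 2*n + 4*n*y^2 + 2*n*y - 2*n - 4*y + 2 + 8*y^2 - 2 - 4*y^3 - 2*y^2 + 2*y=-4*y^3 + y^2*(4*n + 6) + y*(-2*n - 2)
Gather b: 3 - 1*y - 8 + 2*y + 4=y - 1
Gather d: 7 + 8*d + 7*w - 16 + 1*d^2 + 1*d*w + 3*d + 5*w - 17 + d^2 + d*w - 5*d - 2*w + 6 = 2*d^2 + d*(2*w + 6) + 10*w - 20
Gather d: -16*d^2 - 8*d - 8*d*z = -16*d^2 + d*(-8*z - 8)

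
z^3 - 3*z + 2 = (z - 1)^2*(z + 2)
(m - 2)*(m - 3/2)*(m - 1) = m^3 - 9*m^2/2 + 13*m/2 - 3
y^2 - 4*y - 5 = (y - 5)*(y + 1)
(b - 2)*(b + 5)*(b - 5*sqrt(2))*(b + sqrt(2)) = b^4 - 4*sqrt(2)*b^3 + 3*b^3 - 20*b^2 - 12*sqrt(2)*b^2 - 30*b + 40*sqrt(2)*b + 100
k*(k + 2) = k^2 + 2*k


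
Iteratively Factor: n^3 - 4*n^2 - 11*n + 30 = (n + 3)*(n^2 - 7*n + 10) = (n - 2)*(n + 3)*(n - 5)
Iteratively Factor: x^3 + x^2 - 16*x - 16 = (x + 4)*(x^2 - 3*x - 4) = (x + 1)*(x + 4)*(x - 4)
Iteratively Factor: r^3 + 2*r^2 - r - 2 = (r + 2)*(r^2 - 1) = (r - 1)*(r + 2)*(r + 1)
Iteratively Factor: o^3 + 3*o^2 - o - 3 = (o + 1)*(o^2 + 2*o - 3) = (o - 1)*(o + 1)*(o + 3)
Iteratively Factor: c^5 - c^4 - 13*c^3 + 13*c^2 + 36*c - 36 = (c + 2)*(c^4 - 3*c^3 - 7*c^2 + 27*c - 18) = (c - 2)*(c + 2)*(c^3 - c^2 - 9*c + 9) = (c - 2)*(c + 2)*(c + 3)*(c^2 - 4*c + 3) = (c - 3)*(c - 2)*(c + 2)*(c + 3)*(c - 1)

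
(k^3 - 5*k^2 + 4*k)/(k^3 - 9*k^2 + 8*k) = (k - 4)/(k - 8)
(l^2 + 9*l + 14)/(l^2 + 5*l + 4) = (l^2 + 9*l + 14)/(l^2 + 5*l + 4)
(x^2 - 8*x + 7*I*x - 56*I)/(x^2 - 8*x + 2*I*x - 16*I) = (x + 7*I)/(x + 2*I)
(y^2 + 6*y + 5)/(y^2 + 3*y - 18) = (y^2 + 6*y + 5)/(y^2 + 3*y - 18)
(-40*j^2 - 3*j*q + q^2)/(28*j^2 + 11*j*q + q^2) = (-40*j^2 - 3*j*q + q^2)/(28*j^2 + 11*j*q + q^2)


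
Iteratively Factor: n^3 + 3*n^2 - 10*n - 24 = (n - 3)*(n^2 + 6*n + 8) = (n - 3)*(n + 4)*(n + 2)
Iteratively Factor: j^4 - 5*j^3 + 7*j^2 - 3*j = (j - 3)*(j^3 - 2*j^2 + j) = j*(j - 3)*(j^2 - 2*j + 1) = j*(j - 3)*(j - 1)*(j - 1)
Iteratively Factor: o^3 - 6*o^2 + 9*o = (o - 3)*(o^2 - 3*o) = o*(o - 3)*(o - 3)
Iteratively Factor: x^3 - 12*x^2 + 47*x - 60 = (x - 3)*(x^2 - 9*x + 20) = (x - 4)*(x - 3)*(x - 5)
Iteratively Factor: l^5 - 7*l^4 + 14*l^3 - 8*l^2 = (l)*(l^4 - 7*l^3 + 14*l^2 - 8*l) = l*(l - 1)*(l^3 - 6*l^2 + 8*l) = l^2*(l - 1)*(l^2 - 6*l + 8) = l^2*(l - 2)*(l - 1)*(l - 4)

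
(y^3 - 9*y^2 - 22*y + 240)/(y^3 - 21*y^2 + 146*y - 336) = (y + 5)/(y - 7)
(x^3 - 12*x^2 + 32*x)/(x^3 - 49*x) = (x^2 - 12*x + 32)/(x^2 - 49)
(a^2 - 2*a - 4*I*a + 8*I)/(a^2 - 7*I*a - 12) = (a - 2)/(a - 3*I)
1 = 1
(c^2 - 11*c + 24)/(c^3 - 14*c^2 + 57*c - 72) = 1/(c - 3)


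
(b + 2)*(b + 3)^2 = b^3 + 8*b^2 + 21*b + 18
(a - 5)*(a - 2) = a^2 - 7*a + 10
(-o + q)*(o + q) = -o^2 + q^2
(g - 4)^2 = g^2 - 8*g + 16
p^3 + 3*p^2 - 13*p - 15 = (p - 3)*(p + 1)*(p + 5)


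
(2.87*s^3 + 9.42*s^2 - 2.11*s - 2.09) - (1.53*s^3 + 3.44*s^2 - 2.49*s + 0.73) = 1.34*s^3 + 5.98*s^2 + 0.38*s - 2.82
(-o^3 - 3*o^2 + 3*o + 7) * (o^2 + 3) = -o^5 - 3*o^4 - 2*o^2 + 9*o + 21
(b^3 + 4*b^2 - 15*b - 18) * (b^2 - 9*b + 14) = b^5 - 5*b^4 - 37*b^3 + 173*b^2 - 48*b - 252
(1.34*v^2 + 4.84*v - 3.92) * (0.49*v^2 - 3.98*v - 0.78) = 0.6566*v^4 - 2.9616*v^3 - 22.2292*v^2 + 11.8264*v + 3.0576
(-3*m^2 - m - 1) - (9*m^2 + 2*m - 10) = -12*m^2 - 3*m + 9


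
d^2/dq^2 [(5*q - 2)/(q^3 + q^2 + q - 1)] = 2*(15*q^5 + 3*q^4 - 16*q^3 + 18*q^2 + 3*q + 1)/(q^9 + 3*q^8 + 6*q^7 + 4*q^6 - 6*q^4 - 2*q^3 + 3*q - 1)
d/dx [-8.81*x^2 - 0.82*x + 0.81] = -17.62*x - 0.82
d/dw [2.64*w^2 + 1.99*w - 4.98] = 5.28*w + 1.99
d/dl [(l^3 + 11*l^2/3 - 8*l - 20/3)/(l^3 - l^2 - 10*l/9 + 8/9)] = 6*(-63*l^4 + 186*l^3 + 143*l^2 - 92*l - 196)/(81*l^6 - 162*l^5 - 99*l^4 + 324*l^3 - 44*l^2 - 160*l + 64)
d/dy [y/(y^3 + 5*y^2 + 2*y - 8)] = (y^3 + 5*y^2 - y*(3*y^2 + 10*y + 2) + 2*y - 8)/(y^3 + 5*y^2 + 2*y - 8)^2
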